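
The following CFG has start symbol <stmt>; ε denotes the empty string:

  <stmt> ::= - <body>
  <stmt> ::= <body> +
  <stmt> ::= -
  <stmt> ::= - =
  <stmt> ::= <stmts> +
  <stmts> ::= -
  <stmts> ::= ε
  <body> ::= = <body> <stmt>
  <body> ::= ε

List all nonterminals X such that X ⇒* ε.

Directly nullable (have an ε-production): <stmts>, <body>.
No other nonterminal has a production whose RHS symbols are all nullable.

{ <body>, <stmts> }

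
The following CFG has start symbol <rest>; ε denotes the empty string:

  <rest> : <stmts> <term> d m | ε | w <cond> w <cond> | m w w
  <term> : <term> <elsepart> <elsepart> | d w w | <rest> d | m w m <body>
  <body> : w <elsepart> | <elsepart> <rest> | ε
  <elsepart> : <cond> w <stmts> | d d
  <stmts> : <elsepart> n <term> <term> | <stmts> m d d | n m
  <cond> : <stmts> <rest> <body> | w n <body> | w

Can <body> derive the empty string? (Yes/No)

<body> has an ε-production, so <body> ⇒ ε.

Yes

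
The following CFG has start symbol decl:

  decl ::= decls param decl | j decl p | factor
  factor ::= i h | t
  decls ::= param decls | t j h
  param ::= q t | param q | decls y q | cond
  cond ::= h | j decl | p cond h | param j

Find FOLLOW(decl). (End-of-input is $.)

{ $, h, i, j, p, q, t }

decl is the start symbol, so $ ∈ FOLLOW(decl).
In decl ::= decls param decl: decl is at the end, add FOLLOW(decl) = { $, h, i, j, p, q, t }.
In decl ::= j decl p: add FIRST(p) = { p }.
In cond ::= j decl: decl is at the end, add FOLLOW(cond) = { h, i, j, p, q, t }.
Union: FOLLOW(decl) = { $, h, i, j, p, q, t }.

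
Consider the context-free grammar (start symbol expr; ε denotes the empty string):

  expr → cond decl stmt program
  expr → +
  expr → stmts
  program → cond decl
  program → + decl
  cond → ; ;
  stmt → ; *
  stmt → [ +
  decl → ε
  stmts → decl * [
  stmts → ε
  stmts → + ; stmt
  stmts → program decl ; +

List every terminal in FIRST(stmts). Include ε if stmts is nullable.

{ *, +, ;, ε }

From stmts → decl * [: decl nullable, take FIRST(decl) ∪ {*} = { * }.
stmts → ε contributes ε.
stmts → + ; stmt contributes {+}.
From stmts → program decl ; +: add FIRST(program) = { +, ; }.
Union: FIRST(stmts) = { *, +, ;, ε }.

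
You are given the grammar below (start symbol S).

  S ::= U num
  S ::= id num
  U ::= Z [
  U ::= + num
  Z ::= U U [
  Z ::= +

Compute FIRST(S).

From S ::= U num: add FIRST(U) = { + }.
S ::= id num contributes {id}.
Union: FIRST(S) = { +, id }.

{ +, id }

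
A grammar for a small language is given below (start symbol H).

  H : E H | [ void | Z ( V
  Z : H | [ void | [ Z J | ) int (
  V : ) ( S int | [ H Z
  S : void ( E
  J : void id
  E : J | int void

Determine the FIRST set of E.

From E : J: add FIRST(J) = { void }.
E : int void contributes {int}.
Union: FIRST(E) = { int, void }.

{ int, void }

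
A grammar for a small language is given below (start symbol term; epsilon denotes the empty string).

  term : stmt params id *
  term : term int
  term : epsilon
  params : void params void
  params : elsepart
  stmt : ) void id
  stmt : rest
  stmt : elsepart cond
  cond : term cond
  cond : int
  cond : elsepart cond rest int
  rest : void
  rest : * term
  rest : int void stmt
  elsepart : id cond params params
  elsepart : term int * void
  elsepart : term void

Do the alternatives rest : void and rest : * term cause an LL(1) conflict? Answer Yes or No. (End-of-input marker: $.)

FIRST(void) = { void } and FIRST(* term) = { * }.
The FIRST sets are disjoint and neither alternative is nullable — no conflict.

No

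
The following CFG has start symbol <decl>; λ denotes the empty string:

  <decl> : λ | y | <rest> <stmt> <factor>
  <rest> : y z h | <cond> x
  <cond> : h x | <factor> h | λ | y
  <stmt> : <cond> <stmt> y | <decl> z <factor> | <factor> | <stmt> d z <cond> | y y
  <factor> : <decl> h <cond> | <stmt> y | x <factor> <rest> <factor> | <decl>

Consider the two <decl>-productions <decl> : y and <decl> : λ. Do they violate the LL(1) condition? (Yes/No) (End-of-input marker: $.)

FIRST(y) = { y } and FIRST(λ) = { λ }.
The second alternative is nullable and FOLLOW(<decl>) = { $, d, h, x, y, z } shares y with FIRST of the first — conflict.

Yes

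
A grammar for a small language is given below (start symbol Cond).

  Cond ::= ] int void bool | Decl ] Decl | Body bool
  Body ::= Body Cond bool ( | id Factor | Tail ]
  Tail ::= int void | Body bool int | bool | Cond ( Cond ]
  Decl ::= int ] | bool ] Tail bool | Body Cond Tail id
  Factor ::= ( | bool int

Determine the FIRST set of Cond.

{ ], bool, id, int }

Cond ::= ] int void bool contributes {]}.
From Cond ::= Decl ] Decl: add FIRST(Decl) = { ], bool, id, int }.
From Cond ::= Body bool: add FIRST(Body) = { ], bool, id, int }.
Union: FIRST(Cond) = { ], bool, id, int }.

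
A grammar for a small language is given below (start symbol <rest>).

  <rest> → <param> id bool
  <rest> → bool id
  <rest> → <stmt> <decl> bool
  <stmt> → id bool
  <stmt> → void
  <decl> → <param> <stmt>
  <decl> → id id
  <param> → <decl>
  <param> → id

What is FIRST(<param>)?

From <param> → <decl>: add FIRST(<decl>) = { id }.
<param> → id contributes {id}.
Union: FIRST(<param>) = { id }.

{ id }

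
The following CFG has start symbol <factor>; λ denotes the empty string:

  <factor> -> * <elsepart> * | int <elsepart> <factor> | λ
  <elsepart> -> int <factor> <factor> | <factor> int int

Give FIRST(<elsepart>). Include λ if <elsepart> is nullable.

<elsepart> -> int <factor> <factor> contributes {int}.
From <elsepart> -> <factor> int int: <factor> nullable, take FIRST(<factor>) ∪ {int} = { *, int }.
Union: FIRST(<elsepart>) = { *, int }.

{ *, int }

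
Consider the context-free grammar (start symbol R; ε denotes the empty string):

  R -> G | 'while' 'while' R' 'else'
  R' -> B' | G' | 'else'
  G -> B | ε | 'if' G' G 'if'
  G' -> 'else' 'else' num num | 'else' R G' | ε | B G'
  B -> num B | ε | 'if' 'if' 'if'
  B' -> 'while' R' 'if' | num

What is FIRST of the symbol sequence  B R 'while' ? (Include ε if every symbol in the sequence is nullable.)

{ 'if', 'while', num }

Add FIRST(B)\{ε} = { 'if', num }; B is nullable, continue.
Add FIRST(R)\{ε} = { 'if', 'while', num }; R is nullable, continue.
'while' is a terminal; add {'while'} and stop.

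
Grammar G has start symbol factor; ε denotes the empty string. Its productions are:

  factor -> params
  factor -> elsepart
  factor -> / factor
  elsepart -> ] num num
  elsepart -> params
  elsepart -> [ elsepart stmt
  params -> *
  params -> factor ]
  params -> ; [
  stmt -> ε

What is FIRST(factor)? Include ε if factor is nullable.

{ *, /, ;, [, ] }

From factor -> params: add FIRST(params) = { *, /, ;, [, ] }.
From factor -> elsepart: add FIRST(elsepart) = { *, /, ;, [, ] }.
factor -> / factor contributes {/}.
Union: FIRST(factor) = { *, /, ;, [, ] }.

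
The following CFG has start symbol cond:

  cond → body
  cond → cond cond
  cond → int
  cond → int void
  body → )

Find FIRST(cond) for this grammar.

From cond → body: add FIRST(body) = { ) }.
From cond → cond cond: add FIRST(cond) = { ), int }.
cond → int contributes {int}.
cond → int void contributes {int}.
Union: FIRST(cond) = { ), int }.

{ ), int }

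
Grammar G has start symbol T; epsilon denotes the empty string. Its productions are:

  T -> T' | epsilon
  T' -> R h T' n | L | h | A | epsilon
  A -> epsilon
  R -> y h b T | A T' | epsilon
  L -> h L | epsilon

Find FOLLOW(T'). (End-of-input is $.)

In T -> T': T' is at the end, add FOLLOW(T) = { $, h }.
In T' -> R h T' n: add FIRST(n) = { n }.
In R -> A T': T' is at the end, add FOLLOW(R) = { h }.
Union: FOLLOW(T') = { $, h, n }.

{ $, h, n }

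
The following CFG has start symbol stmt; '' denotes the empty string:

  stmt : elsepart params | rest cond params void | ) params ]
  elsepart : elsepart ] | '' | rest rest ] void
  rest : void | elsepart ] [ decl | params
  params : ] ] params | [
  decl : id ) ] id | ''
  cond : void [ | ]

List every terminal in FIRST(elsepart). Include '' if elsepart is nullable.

{ [, ], void, '' }

From elsepart : elsepart ]: elsepart nullable, take FIRST(elsepart) ∪ {]} = { [, ], void }.
elsepart : '' contributes ''.
From elsepart : rest rest ] void: add FIRST(rest) = { [, ], void }.
Union: FIRST(elsepart) = { [, ], void, '' }.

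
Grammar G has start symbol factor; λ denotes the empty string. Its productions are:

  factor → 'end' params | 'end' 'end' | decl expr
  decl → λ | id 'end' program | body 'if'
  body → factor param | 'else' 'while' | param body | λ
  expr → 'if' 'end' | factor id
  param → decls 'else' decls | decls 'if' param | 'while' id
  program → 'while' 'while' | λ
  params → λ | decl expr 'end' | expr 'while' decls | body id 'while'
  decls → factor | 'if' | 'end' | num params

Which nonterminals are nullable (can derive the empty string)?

Directly nullable (have an λ-production): decl, body, program, params.
No other nonterminal has a production whose RHS symbols are all nullable.

{ body, decl, params, program }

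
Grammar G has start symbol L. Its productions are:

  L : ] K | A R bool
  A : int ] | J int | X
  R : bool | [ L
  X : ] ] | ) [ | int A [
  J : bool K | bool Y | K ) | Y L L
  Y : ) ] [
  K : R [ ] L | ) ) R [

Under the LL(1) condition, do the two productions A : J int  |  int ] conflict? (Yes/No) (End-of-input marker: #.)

No

FIRST(J int) = { ), [, bool } and FIRST(int ]) = { int }.
The FIRST sets are disjoint and neither alternative is nullable — no conflict.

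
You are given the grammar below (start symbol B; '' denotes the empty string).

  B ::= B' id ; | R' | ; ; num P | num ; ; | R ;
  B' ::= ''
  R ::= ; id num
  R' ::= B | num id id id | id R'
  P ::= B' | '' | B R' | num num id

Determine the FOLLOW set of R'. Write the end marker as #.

In B ::= R': R' is at the end, add FOLLOW(B) = { #, ;, id, num }.
In R' ::= id R': R' is at the end, add FOLLOW(R') = { #, ;, id, num }.
In P ::= B R': R' is at the end, add FOLLOW(P) = { #, ;, id, num }.
Union: FOLLOW(R') = { #, ;, id, num }.

{ #, ;, id, num }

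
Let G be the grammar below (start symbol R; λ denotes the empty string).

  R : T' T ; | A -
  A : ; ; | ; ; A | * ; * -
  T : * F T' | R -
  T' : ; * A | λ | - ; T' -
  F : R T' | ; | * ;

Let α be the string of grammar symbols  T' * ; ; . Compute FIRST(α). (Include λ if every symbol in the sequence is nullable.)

{ *, -, ; }

Add FIRST(T')\{λ} = { -, ; }; T' is nullable, continue.
* is a terminal; add {*} and stop.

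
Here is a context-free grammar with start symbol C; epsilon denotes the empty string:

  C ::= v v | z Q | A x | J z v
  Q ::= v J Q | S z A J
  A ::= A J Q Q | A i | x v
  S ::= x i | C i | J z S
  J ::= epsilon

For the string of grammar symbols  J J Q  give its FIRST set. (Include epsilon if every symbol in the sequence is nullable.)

{ v, x, z }

Add FIRST(J)\{epsilon} = {  }; J is nullable, continue.
Add FIRST(J)\{epsilon} = {  }; J is nullable, continue.
Add FIRST(Q) = { v, x, z }; Q is not nullable, stop.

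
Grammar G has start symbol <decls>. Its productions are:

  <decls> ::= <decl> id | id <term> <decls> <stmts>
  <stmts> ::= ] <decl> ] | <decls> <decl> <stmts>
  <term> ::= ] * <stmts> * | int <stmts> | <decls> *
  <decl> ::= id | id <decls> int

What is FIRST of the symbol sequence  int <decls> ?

{ int }

int is a terminal; add {int} and stop.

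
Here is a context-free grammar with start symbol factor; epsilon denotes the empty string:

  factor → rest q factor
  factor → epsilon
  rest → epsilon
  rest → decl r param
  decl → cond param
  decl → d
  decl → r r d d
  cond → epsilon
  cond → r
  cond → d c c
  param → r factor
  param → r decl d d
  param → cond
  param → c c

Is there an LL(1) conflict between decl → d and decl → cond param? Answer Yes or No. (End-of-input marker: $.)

Yes

FIRST(d) = { d } and FIRST(cond param) = { c, d, r, epsilon }.
Both contain d, so the two alternatives are not disjoint — LL(1) conflict.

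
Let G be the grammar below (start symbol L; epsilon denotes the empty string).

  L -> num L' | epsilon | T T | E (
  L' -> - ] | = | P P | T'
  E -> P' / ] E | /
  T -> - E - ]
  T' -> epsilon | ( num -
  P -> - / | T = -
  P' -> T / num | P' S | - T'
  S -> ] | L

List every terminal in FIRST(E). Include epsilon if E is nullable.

From E -> P' / ] E: add FIRST(P') = { - }.
E -> / contributes {/}.
Union: FIRST(E) = { -, / }.

{ -, / }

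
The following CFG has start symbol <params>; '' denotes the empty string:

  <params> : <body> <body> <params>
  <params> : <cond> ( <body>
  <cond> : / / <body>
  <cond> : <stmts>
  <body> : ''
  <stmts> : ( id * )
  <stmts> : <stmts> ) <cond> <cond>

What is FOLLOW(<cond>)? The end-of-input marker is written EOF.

In <params> : <cond> ( <body>: add FIRST(( <body>) = { ( }.
In <stmts> : <stmts> ) <cond> <cond>: add FIRST(<cond>) = { (, / }.
In <stmts> : <stmts> ) <cond> <cond>: <cond> is at the end, add FOLLOW(<stmts>) = { (, ), / }.
Union: FOLLOW(<cond>) = { (, ), / }.

{ (, ), / }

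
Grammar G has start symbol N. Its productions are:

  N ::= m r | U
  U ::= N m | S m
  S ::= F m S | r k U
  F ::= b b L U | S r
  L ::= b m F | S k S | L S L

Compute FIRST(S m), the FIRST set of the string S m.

Add FIRST(S) = { b, r }; S is not nullable, stop.

{ b, r }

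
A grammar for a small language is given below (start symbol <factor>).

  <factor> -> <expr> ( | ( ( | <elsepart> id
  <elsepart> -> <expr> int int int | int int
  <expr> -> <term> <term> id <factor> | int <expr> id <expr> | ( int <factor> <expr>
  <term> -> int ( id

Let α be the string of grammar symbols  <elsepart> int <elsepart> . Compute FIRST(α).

Add FIRST(<elsepart>) = { (, int }; <elsepart> is not nullable, stop.

{ (, int }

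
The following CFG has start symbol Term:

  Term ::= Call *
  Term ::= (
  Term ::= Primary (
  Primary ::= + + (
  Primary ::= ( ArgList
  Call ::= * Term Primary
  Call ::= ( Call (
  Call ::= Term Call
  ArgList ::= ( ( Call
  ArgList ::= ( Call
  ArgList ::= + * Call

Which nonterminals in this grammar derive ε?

{ } (none)

No nonterminal has an empty production or an RHS whose symbols are all nullable.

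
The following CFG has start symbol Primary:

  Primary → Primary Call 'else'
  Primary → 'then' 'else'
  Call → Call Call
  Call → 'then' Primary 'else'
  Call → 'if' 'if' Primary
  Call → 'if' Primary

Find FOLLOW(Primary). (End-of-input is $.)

{ $, 'else', 'if', 'then' }

Primary is the start symbol, so $ ∈ FOLLOW(Primary).
In Primary → Primary Call 'else': add FIRST(Call 'else') = { 'if', 'then' }.
In Call → 'then' Primary 'else': add FIRST('else') = { 'else' }.
In Call → 'if' 'if' Primary: Primary is at the end, add FOLLOW(Call) = { 'else', 'if', 'then' }.
In Call → 'if' Primary: Primary is at the end, add FOLLOW(Call) = { 'else', 'if', 'then' }.
Union: FOLLOW(Primary) = { $, 'else', 'if', 'then' }.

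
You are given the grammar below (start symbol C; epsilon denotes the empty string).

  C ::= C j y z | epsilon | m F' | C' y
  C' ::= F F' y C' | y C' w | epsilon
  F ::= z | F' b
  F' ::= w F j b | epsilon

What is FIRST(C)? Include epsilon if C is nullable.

{ b, j, m, w, y, z, epsilon }

From C ::= C j y z: C nullable, take FIRST(C) ∪ {j} = { b, j, m, w, y, z }.
C ::= epsilon contributes epsilon.
C ::= m F' contributes {m}.
From C ::= C' y: C' nullable, take FIRST(C') ∪ {y} = { b, w, y, z }.
Union: FIRST(C) = { b, j, m, w, y, z, epsilon }.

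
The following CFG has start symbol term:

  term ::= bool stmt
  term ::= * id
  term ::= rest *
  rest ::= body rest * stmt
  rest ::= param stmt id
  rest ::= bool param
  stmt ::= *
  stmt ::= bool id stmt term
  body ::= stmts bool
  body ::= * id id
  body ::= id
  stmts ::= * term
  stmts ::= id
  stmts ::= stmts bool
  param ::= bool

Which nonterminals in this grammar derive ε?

No nonterminal has an empty production or an RHS whose symbols are all nullable.

{ } (none)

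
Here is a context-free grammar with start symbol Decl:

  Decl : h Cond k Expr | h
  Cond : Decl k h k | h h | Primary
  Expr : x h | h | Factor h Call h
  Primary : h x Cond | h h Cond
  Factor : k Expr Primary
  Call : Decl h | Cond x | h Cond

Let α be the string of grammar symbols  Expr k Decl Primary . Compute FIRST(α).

Add FIRST(Expr) = { h, k, x }; Expr is not nullable, stop.

{ h, k, x }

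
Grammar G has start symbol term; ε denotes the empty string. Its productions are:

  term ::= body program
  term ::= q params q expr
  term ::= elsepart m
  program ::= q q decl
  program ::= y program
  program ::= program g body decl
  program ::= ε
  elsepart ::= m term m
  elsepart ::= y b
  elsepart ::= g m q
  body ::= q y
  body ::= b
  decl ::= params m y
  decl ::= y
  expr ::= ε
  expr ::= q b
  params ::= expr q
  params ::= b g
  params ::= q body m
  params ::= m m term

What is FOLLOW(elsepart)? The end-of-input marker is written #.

{ m }

In term ::= elsepart m: add FIRST(m) = { m }.
Union: FOLLOW(elsepart) = { m }.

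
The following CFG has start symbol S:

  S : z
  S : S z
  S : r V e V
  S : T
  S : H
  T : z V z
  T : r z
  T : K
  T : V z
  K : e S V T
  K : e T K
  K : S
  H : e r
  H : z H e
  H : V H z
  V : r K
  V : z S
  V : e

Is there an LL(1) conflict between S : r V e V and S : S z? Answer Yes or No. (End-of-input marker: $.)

FIRST(r V e V) = { r } and FIRST(S z) = { e, r, z }.
Both contain r, so the two alternatives are not disjoint — LL(1) conflict.

Yes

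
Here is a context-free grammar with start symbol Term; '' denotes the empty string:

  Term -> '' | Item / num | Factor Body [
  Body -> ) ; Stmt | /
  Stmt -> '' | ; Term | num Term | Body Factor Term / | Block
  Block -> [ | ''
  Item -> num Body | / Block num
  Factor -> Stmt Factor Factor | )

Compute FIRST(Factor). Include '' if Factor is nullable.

From Factor -> Stmt Factor Factor: Stmt nullable, take FIRST(Stmt) ∪ FIRST(Factor) = { ), /, ;, [, num }.
Factor -> ) contributes {)}.
Union: FIRST(Factor) = { ), /, ;, [, num }.

{ ), /, ;, [, num }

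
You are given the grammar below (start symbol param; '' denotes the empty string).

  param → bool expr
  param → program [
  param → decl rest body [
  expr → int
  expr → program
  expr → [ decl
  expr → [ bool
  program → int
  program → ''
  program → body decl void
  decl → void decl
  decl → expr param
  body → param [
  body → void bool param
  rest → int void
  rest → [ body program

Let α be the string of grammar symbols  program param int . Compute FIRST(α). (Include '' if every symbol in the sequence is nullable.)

Add FIRST(program)\{''} = { [, bool, int, void }; program is nullable, continue.
Add FIRST(param) = { [, bool, int, void }; param is not nullable, stop.

{ [, bool, int, void }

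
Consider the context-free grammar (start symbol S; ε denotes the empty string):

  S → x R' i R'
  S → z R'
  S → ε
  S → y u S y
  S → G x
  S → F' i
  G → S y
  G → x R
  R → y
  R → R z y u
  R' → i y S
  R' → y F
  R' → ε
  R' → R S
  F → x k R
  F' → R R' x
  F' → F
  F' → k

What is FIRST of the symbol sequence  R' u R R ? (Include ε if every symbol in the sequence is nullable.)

{ i, u, y }

Add FIRST(R')\{ε} = { i, y }; R' is nullable, continue.
u is a terminal; add {u} and stop.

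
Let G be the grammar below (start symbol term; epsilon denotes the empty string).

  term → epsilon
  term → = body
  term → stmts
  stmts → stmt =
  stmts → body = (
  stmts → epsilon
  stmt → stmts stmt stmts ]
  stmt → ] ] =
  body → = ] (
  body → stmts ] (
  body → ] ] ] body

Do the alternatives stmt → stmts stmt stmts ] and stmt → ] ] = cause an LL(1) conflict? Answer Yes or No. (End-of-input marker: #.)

Yes

FIRST(stmts stmt stmts ]) = { =, ] } and FIRST(] ] =) = { ] }.
Both contain ], so the two alternatives are not disjoint — LL(1) conflict.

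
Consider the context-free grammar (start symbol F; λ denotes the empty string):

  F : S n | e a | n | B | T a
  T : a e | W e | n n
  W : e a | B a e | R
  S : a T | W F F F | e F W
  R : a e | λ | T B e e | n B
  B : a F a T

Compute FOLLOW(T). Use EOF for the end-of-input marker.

In F : T a: add FIRST(a) = { a }.
In S : a T: T is at the end, add FOLLOW(S) = { n }.
In R : T B e e: add FIRST(B e e) = { a }.
In B : a F a T: T is at the end, add FOLLOW(B) = { EOF, a, e, n }.
Union: FOLLOW(T) = { EOF, a, e, n }.

{ EOF, a, e, n }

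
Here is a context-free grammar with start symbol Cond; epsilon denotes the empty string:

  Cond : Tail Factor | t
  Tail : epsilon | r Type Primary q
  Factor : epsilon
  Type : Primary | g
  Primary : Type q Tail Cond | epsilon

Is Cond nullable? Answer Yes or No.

Cond : Tail Factor and each of Tail, Factor is nullable, so Cond ⇒* epsilon.

Yes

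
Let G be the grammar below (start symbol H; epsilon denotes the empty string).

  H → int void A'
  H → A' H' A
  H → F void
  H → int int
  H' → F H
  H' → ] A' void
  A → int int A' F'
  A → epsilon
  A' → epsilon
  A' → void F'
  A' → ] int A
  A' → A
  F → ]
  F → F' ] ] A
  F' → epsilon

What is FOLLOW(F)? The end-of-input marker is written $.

{ ], int, void }

In H → F void: add FIRST(void) = { void }.
In H' → F H: add FIRST(H) = { ], int, void }.
Union: FOLLOW(F) = { ], int, void }.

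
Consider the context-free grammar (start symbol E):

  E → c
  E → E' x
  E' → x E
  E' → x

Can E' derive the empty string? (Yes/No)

No nonterminal in this grammar is nullable.
No production of E' has an RHS whose symbols are all nullable, so E' is not nullable.

No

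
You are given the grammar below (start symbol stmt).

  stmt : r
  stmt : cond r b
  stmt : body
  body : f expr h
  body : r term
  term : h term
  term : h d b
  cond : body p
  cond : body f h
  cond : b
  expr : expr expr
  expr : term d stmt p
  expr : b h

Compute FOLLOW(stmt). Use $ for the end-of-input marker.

stmt is the start symbol, so $ ∈ FOLLOW(stmt).
In expr : term d stmt p: add FIRST(p) = { p }.
Union: FOLLOW(stmt) = { $, p }.

{ $, p }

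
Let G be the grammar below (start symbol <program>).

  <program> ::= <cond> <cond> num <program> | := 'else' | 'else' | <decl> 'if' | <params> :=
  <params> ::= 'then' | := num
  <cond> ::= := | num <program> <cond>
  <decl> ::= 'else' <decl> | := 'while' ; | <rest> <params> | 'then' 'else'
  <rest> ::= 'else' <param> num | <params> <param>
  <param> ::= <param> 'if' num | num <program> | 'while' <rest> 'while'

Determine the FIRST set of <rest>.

{ 'else', 'then', := }

<rest> ::= 'else' <param> num contributes {'else'}.
From <rest> ::= <params> <param>: add FIRST(<params>) = { 'then', := }.
Union: FIRST(<rest>) = { 'else', 'then', := }.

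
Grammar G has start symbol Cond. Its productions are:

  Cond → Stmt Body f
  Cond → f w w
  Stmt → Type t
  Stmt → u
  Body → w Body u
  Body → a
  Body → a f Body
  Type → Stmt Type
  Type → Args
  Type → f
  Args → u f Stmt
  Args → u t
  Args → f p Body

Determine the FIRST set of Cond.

{ f, u }

From Cond → Stmt Body f: add FIRST(Stmt) = { f, u }.
Cond → f w w contributes {f}.
Union: FIRST(Cond) = { f, u }.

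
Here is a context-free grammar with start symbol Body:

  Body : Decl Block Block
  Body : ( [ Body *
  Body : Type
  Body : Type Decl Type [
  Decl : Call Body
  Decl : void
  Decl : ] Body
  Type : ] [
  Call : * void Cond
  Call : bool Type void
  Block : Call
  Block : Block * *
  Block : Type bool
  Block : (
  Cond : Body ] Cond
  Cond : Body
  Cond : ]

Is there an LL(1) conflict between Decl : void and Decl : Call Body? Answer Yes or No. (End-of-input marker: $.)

FIRST(void) = { void } and FIRST(Call Body) = { *, bool }.
The FIRST sets are disjoint and neither alternative is nullable — no conflict.

No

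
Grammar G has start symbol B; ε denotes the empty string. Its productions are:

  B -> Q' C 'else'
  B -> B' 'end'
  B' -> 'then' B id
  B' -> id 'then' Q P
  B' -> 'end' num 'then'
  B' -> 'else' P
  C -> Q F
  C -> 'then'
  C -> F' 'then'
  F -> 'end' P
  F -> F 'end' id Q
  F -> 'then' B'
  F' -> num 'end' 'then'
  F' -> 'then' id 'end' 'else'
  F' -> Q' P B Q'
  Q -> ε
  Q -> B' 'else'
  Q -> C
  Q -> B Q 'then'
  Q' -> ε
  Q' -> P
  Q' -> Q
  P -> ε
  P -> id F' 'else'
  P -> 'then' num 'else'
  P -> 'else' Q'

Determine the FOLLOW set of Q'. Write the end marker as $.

In B -> Q' C 'else': add FIRST(C 'else') = { 'else', 'end', 'then', id, num }.
In F' -> Q' P B Q': add FIRST(P B Q') = { 'else', 'end', 'then', id, num }.
In F' -> Q' P B Q': Q' is at the end, add FOLLOW(F') = { 'else', 'then' }.
In P -> 'else' Q': Q' is at the end, add FOLLOW(P) = { 'else', 'end', 'then', id, num }.
Union: FOLLOW(Q') = { 'else', 'end', 'then', id, num }.

{ 'else', 'end', 'then', id, num }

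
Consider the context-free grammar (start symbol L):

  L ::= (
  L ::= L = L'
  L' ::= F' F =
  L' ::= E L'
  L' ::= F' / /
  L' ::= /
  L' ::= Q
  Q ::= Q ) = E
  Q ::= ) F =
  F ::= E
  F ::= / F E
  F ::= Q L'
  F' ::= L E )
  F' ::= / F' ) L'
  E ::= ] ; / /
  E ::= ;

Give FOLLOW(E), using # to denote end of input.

In L' ::= E L': add FIRST(L') = { (, ), /, ;, ] }.
In Q ::= Q ) = E: E is at the end, add FOLLOW(Q) = { #, (, ), /, ;, =, ] }.
In F ::= E: E is at the end, add FOLLOW(F) = { ;, =, ] }.
In F ::= / F E: E is at the end, add FOLLOW(F) = { ;, =, ] }.
In F' ::= L E ): add FIRST()) = { ) }.
Union: FOLLOW(E) = { #, (, ), /, ;, =, ] }.

{ #, (, ), /, ;, =, ] }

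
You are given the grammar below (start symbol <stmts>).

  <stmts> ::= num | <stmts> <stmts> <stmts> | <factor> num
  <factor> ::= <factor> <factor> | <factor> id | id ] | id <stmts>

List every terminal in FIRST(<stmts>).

<stmts> ::= num contributes {num}.
From <stmts> ::= <stmts> <stmts> <stmts>: add FIRST(<stmts>) = { id, num }.
From <stmts> ::= <factor> num: add FIRST(<factor>) = { id }.
Union: FIRST(<stmts>) = { id, num }.

{ id, num }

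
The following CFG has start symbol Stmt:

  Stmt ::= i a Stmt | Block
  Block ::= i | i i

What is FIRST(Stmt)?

{ i }

Stmt ::= i a Stmt contributes {i}.
From Stmt ::= Block: add FIRST(Block) = { i }.
Union: FIRST(Stmt) = { i }.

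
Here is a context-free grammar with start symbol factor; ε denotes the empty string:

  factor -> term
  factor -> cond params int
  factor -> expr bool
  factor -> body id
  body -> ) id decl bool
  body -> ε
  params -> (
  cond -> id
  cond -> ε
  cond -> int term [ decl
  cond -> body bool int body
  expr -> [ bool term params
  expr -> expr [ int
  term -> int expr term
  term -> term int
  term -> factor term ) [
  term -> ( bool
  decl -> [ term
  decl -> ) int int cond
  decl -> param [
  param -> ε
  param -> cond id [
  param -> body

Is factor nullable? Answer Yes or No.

No

Nullable nonterminals: body, cond, param.
No production of factor has an RHS whose symbols are all nullable, so factor is not nullable.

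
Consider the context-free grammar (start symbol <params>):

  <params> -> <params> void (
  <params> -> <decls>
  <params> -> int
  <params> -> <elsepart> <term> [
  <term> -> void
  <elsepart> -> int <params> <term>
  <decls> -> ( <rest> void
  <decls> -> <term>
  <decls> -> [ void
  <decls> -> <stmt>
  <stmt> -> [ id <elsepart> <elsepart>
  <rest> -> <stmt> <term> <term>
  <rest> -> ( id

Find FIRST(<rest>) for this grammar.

{ (, [ }

From <rest> -> <stmt> <term> <term>: add FIRST(<stmt>) = { [ }.
<rest> -> ( id contributes {(}.
Union: FIRST(<rest>) = { (, [ }.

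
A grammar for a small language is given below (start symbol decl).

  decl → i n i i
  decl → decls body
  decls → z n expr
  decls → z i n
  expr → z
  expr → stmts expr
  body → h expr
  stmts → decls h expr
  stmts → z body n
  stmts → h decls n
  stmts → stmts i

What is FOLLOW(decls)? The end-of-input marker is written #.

In decl → decls body: add FIRST(body) = { h }.
In stmts → decls h expr: add FIRST(h expr) = { h }.
In stmts → h decls n: add FIRST(n) = { n }.
Union: FOLLOW(decls) = { h, n }.

{ h, n }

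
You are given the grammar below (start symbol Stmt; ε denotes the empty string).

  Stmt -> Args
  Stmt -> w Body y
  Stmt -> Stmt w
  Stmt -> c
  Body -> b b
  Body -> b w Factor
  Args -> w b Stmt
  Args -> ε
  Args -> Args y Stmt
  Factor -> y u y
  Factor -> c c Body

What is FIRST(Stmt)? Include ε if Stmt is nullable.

{ c, w, y, ε }

From Stmt -> Args: add FIRST(Args) = { w, y, ε } (including ε since Args is nullable).
Stmt -> w Body y contributes {w}.
From Stmt -> Stmt w: Stmt nullable, take FIRST(Stmt) ∪ {w} = { c, w, y }.
Stmt -> c contributes {c}.
Union: FIRST(Stmt) = { c, w, y, ε }.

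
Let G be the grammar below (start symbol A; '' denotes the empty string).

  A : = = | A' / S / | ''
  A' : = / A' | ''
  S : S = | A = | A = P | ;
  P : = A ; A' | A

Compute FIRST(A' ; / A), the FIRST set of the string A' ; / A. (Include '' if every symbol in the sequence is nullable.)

{ ;, = }

Add FIRST(A')\{''} = { = }; A' is nullable, continue.
; is a terminal; add {;} and stop.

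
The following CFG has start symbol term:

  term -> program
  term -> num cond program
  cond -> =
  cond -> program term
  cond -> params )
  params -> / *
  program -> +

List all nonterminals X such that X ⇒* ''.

No nonterminal has an empty production or an RHS whose symbols are all nullable.

{ } (none)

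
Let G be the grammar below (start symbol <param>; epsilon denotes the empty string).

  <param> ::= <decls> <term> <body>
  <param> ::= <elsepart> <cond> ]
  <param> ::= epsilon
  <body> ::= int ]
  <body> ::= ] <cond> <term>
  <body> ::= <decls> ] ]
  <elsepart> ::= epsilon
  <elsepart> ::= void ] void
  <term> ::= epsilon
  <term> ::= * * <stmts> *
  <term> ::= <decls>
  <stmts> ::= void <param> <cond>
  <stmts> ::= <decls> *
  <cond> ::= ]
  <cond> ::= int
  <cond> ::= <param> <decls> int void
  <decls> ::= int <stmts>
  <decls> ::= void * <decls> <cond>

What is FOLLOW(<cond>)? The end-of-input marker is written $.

In <param> ::= <elsepart> <cond> ]: add FIRST(]) = { ] }.
In <body> ::= ] <cond> <term>: add FIRST(<term>)\{epsilon} = { *, int, void }.
  Since <term> is nullable, also add FOLLOW(<body>) = { $, ], int, void }.
In <stmts> ::= void <param> <cond>: <cond> is at the end, add FOLLOW(<stmts>) = { $, *, ], int, void }.
In <decls> ::= void * <decls> <cond>: <cond> is at the end, add FOLLOW(<decls>) = { $, *, ], int, void }.
Union: FOLLOW(<cond>) = { $, *, ], int, void }.

{ $, *, ], int, void }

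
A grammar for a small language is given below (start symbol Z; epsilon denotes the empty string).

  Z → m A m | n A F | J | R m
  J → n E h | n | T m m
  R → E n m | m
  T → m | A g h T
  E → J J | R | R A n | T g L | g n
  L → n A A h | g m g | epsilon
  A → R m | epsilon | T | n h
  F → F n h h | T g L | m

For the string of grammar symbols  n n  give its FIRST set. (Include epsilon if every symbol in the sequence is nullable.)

{ n }

n is a terminal; add {n} and stop.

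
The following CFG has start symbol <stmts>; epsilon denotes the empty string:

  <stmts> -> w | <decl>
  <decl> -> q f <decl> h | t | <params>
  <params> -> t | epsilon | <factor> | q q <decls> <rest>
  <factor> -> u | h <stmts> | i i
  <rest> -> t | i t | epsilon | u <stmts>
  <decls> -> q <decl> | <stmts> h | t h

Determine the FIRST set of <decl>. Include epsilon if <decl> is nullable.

<decl> -> q f <decl> h contributes {q}.
<decl> -> t contributes {t}.
From <decl> -> <params>: add FIRST(<params>) = { h, i, q, t, u, epsilon } (including epsilon since <params> is nullable).
Union: FIRST(<decl>) = { h, i, q, t, u, epsilon }.

{ h, i, q, t, u, epsilon }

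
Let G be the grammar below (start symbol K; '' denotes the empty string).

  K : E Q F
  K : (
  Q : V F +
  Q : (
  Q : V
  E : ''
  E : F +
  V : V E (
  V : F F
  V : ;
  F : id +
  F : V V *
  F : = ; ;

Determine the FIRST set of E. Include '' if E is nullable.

{ ;, =, id, '' }

E : '' contributes ''.
From E : F +: add FIRST(F) = { ;, =, id }.
Union: FIRST(E) = { ;, =, id, '' }.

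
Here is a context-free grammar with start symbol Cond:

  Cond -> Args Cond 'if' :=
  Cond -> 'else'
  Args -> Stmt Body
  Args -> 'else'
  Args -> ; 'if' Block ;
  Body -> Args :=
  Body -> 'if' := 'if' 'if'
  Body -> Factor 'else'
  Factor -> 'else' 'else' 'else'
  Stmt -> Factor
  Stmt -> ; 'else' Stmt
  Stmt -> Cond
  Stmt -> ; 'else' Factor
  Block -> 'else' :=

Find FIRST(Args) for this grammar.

From Args -> Stmt Body: add FIRST(Stmt) = { 'else', ; }.
Args -> 'else' contributes {'else'}.
Args -> ; 'if' Block ; contributes {;}.
Union: FIRST(Args) = { 'else', ; }.

{ 'else', ; }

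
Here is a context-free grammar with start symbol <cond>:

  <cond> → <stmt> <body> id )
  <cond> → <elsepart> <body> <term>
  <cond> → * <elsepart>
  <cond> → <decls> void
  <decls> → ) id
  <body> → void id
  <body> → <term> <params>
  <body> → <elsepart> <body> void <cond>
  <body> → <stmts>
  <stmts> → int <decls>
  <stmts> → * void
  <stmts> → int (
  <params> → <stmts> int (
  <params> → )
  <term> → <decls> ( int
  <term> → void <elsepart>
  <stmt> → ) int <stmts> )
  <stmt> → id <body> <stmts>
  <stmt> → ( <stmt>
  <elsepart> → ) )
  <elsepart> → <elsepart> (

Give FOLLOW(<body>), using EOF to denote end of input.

In <cond> → <stmt> <body> id ): add FIRST(id )) = { id }.
In <cond> → <elsepart> <body> <term>: add FIRST(<term>) = { ), void }.
In <body> → <elsepart> <body> void <cond>: add FIRST(void <cond>) = { void }.
In <stmt> → id <body> <stmts>: add FIRST(<stmts>) = { *, int }.
Union: FOLLOW(<body>) = { ), *, id, int, void }.

{ ), *, id, int, void }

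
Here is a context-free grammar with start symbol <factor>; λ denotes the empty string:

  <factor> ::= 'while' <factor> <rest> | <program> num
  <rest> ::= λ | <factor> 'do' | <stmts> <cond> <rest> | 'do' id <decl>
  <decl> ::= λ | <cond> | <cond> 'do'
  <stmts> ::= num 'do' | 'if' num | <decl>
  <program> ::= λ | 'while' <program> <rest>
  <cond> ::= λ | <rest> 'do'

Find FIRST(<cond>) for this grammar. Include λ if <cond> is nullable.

<cond> ::= λ contributes λ.
From <cond> ::= <rest> 'do': <rest> nullable, take FIRST(<rest>) ∪ {'do'} = { 'do', 'if', 'while', num }.
Union: FIRST(<cond>) = { 'do', 'if', 'while', num, λ }.

{ 'do', 'if', 'while', num, λ }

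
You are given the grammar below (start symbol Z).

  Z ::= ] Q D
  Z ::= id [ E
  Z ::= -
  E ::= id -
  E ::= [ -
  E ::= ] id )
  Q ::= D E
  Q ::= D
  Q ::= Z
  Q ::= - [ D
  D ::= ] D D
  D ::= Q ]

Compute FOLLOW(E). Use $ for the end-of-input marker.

In Z ::= id [ E: E is at the end, add FOLLOW(Z) = { $, -, ], id }.
In Q ::= D E: E is at the end, add FOLLOW(Q) = { -, ], id }.
Union: FOLLOW(E) = { $, -, ], id }.

{ $, -, ], id }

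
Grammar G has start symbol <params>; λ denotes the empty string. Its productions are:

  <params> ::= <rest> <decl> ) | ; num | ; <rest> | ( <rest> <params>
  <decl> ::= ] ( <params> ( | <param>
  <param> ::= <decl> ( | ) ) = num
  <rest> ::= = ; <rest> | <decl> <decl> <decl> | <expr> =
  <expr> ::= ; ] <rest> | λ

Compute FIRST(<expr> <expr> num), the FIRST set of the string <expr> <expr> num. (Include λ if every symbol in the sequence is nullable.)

{ ;, num }

Add FIRST(<expr>)\{λ} = { ; }; <expr> is nullable, continue.
Add FIRST(<expr>)\{λ} = { ; }; <expr> is nullable, continue.
num is a terminal; add {num} and stop.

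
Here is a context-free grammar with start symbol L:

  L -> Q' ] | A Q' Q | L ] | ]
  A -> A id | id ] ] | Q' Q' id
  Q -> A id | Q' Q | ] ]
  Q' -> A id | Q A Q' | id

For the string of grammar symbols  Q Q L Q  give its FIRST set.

Add FIRST(Q) = { ], id }; Q is not nullable, stop.

{ ], id }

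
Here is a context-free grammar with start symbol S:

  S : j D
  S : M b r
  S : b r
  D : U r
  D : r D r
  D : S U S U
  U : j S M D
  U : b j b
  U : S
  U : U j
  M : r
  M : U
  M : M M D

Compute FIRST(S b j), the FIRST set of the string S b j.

Add FIRST(S) = { b, j, r }; S is not nullable, stop.

{ b, j, r }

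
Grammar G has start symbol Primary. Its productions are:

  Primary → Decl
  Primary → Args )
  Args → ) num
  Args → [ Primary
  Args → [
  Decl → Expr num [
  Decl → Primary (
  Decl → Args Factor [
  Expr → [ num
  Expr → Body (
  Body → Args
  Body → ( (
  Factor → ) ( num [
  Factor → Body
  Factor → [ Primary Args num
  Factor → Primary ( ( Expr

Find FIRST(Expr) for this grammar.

Expr → [ num contributes {[}.
From Expr → Body (: add FIRST(Body) = { (, ), [ }.
Union: FIRST(Expr) = { (, ), [ }.

{ (, ), [ }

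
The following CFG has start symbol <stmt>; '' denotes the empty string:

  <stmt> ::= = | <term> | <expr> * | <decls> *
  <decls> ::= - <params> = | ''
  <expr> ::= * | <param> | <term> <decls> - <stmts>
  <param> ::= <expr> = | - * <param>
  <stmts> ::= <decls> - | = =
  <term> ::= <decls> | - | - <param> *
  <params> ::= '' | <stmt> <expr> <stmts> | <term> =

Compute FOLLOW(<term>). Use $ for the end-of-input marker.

In <stmt> ::= <term>: <term> is at the end, add FOLLOW(<stmt>) = { $, *, - }.
In <expr> ::= <term> <decls> - <stmts>: add FIRST(<decls> - <stmts>) = { - }.
In <params> ::= <term> =: add FIRST(=) = { = }.
Union: FOLLOW(<term>) = { $, *, -, = }.

{ $, *, -, = }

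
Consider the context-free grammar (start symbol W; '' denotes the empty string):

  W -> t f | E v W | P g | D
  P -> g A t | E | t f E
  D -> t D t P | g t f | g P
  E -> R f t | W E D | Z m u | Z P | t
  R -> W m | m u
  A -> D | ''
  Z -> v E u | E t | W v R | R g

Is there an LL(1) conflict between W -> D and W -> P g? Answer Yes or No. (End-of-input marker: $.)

Yes

FIRST(D) = { g, t } and FIRST(P g) = { g, m, t, v }.
Both contain g, so the two alternatives are not disjoint — LL(1) conflict.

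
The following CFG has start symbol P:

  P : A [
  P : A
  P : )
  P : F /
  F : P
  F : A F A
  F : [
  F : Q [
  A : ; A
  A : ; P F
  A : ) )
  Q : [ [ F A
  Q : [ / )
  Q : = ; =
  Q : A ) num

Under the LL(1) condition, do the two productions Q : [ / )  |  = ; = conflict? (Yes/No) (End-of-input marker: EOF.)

FIRST([ / )) = { [ } and FIRST(= ; =) = { = }.
The FIRST sets are disjoint and neither alternative is nullable — no conflict.

No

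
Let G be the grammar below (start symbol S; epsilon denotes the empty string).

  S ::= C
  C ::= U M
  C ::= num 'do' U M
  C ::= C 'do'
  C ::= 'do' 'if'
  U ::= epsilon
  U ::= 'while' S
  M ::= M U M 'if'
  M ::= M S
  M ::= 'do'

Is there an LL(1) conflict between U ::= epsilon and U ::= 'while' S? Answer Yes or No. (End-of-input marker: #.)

No

FIRST(epsilon) = { epsilon } and FIRST('while' S) = { 'while' }.
The first is nullable but FOLLOW(U) = { 'do' } is disjoint from FIRST of the second.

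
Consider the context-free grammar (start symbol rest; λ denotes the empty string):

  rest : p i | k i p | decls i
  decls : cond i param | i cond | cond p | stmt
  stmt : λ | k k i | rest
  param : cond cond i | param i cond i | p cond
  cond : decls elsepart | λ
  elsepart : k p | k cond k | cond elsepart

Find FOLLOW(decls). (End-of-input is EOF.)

In rest : decls i: add FIRST(i) = { i }.
In cond : decls elsepart: add FIRST(elsepart) = { i, k, p }.
Union: FOLLOW(decls) = { i, k, p }.

{ i, k, p }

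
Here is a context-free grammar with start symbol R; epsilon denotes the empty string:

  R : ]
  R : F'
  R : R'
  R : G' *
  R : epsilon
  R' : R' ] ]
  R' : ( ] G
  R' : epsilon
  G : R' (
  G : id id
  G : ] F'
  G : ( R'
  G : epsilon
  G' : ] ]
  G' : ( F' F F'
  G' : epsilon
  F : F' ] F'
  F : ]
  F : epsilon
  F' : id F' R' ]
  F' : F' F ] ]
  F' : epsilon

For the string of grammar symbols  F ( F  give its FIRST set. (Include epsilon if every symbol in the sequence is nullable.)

Add FIRST(F)\{epsilon} = { ], id }; F is nullable, continue.
( is a terminal; add {(} and stop.

{ (, ], id }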